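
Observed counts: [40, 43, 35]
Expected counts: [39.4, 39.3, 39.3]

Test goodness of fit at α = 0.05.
Chi-square goodness of fit test:
H₀: observed counts match expected distribution
H₁: observed counts differ from expected distribution
df = k - 1 = 2
χ² = Σ(O - E)²/E
   = (40 - 39.4)²/39.4 + (43 - 39.3)²/39.3 + (35 - 39.3)²/39.3
   = 0.009 + 0.348 + 0.470
   = 0.83
p-value = 0.6610

Since p-value > α = 0.05, we fail to reject H₀.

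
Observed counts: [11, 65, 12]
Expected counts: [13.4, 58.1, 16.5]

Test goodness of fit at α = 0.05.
Chi-square goodness of fit test:
H₀: observed counts match expected distribution
H₁: observed counts differ from expected distribution
df = k - 1 = 2
χ² = Σ(O - E)²/E
   = (11 - 13.4)²/13.4 + (65 - 58.1)²/58.1 + (12 - 16.5)²/16.5
   = 0.430 + 0.819 + 1.227
   = 2.48
p-value = 0.2899

Since p-value > α = 0.05, we fail to reject H₀.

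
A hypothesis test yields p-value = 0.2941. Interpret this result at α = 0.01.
Since p = 0.2941 > α = 0.01, fail to reject H₀.
There is insufficient evidence to reject the null hypothesis; the result is not statistically significant at the 0.01 level.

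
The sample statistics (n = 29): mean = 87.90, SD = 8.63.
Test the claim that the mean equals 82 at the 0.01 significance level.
One-sample t-test:
H₀: μ = 82
H₁: μ ≠ 82
df = n - 1 = 28
t = (x̄ - μ₀) / (s/√n) = (87.90 - 82) / (8.63/√29) = 3.682
p-value = 0.0010

Since p-value < α = 0.01, we reject H₀.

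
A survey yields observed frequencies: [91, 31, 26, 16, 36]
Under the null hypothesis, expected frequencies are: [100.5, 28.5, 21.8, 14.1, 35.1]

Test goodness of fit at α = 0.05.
Chi-square goodness of fit test:
H₀: observed counts match expected distribution
H₁: observed counts differ from expected distribution
df = k - 1 = 4
χ² = Σ(O - E)²/E
   = (91 - 100.5)²/100.5 + (31 - 28.5)²/28.5 + (26 - 21.8)²/21.8 + (16 - 14.1)²/14.1 + (36 - 35.1)²/35.1
   = 0.898 + 0.219 + 0.809 + 0.256 + 0.023
   = 2.21
p-value = 0.6980

Since p-value > α = 0.05, we fail to reject H₀.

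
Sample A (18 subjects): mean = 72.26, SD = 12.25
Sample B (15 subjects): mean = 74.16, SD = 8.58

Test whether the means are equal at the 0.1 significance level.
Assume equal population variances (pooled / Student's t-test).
Student's two-sample t-test (equal variances):
H₀: μ₁ = μ₂
H₁: μ₁ ≠ μ₂
df = n₁ + n₂ - 2 = 31
Pooled variance s_p² = [(n₁-1)s₁² + (n₂-1)s₂²] / (n₁ + n₂ - 2) = [(17)(12.25²) + (14)(8.58²)] / 31 = 115.5385
SE = √(s_p²(1/n₁ + 1/n₂)) = √(115.5385 × (1/18 + 1/15)) = 3.7578
t = (x̄₁ - x̄₂) / SE = (72.26 - 74.16) / 3.7578 = -1.90 / 3.7578 = -0.506
p-value = 0.6167

Since p-value > α = 0.1, we fail to reject H₀.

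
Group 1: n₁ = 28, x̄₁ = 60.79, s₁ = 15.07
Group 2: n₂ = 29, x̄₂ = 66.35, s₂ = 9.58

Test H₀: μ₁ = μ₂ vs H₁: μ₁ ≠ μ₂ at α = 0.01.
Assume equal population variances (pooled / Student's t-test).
Student's two-sample t-test (equal variances):
H₀: μ₁ = μ₂
H₁: μ₁ ≠ μ₂
df = n₁ + n₂ - 2 = 55
Pooled variance s_p² = [(n₁-1)s₁² + (n₂-1)s₂²] / (n₁ + n₂ - 2) = [(27)(15.07²) + (28)(9.58²)] / 55 = 158.2104
SE = √(s_p²(1/n₁ + 1/n₂)) = √(158.2104 × (1/28 + 1/29)) = 3.3326
t = (x̄₁ - x̄₂) / SE = (60.79 - 66.35) / 3.3326 = -5.56 / 3.3326 = -1.668
p-value = 0.1009

Since p-value > α = 0.01, we fail to reject H₀.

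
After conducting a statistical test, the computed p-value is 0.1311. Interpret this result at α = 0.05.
Since p = 0.1311 > α = 0.05, fail to reject H₀.
There is insufficient evidence to reject the null hypothesis; the result is not statistically significant at the 0.05 level.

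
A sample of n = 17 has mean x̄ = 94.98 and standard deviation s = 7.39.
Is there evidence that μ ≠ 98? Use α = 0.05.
One-sample t-test:
H₀: μ = 98
H₁: μ ≠ 98
df = n - 1 = 16
t = (x̄ - μ₀) / (s/√n) = (94.98 - 98) / (7.39/√17) = -1.685
p-value = 0.1114

Since p-value > α = 0.05, we fail to reject H₀.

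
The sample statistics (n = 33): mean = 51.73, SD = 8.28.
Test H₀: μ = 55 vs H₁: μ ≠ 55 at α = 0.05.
One-sample t-test:
H₀: μ = 55
H₁: μ ≠ 55
df = n - 1 = 32
t = (x̄ - μ₀) / (s/√n) = (51.73 - 55) / (8.28/√33) = -2.269
p-value = 0.0302

Since p-value < α = 0.05, we reject H₀.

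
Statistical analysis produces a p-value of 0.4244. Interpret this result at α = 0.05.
Since p = 0.4244 > α = 0.05, fail to reject H₀.
There is insufficient evidence to reject the null hypothesis; the result is not statistically significant at the 0.05 level.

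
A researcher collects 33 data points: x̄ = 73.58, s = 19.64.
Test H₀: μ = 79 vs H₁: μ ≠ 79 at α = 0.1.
One-sample t-test:
H₀: μ = 79
H₁: μ ≠ 79
df = n - 1 = 32
t = (x̄ - μ₀) / (s/√n) = (73.58 - 79) / (19.64/√33) = -1.585
p-value = 0.1227

Since p-value > α = 0.1, we fail to reject H₀.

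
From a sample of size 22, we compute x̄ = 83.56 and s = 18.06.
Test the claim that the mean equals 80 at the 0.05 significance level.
One-sample t-test:
H₀: μ = 80
H₁: μ ≠ 80
df = n - 1 = 21
t = (x̄ - μ₀) / (s/√n) = (83.56 - 80) / (18.06/√22) = 0.925
p-value = 0.3657

Since p-value > α = 0.05, we fail to reject H₀.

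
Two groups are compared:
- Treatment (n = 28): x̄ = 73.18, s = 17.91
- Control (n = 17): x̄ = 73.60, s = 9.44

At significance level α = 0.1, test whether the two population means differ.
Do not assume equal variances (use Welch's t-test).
Welch's two-sample t-test:
H₀: μ₁ = μ₂
H₁: μ₁ ≠ μ₂
s₁²/n₁ = 17.91²/28 = 11.4560,  s₂²/n₂ = 9.44²/17 = 5.2420
SE = √(s₁²/n₁ + s₂²/n₂) = √(11.4560 + 5.2420) = 4.0863
df (Welch-Satterthwaite) = (s₁²/n₁ + s₂²/n₂)² / [(s₁²/n₁)²/(n₁-1) + (s₂²/n₂)²/(n₂-1)] ≈ 42.39
t = (x̄₁ - x̄₂) / SE = (73.18 - 73.60) / 4.0863 = -0.42 / 4.0863 = -0.103
p-value = 0.9186

Since p-value > α = 0.1, we fail to reject H₀.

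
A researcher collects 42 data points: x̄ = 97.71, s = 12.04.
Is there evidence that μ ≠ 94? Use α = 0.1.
One-sample t-test:
H₀: μ = 94
H₁: μ ≠ 94
df = n - 1 = 41
t = (x̄ - μ₀) / (s/√n) = (97.71 - 94) / (12.04/√42) = 1.997
p-value = 0.0525

Since p-value < α = 0.1, we reject H₀.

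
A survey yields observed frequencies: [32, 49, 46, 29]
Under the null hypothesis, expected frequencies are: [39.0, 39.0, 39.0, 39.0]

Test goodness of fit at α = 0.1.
Chi-square goodness of fit test:
H₀: observed counts match expected distribution
H₁: observed counts differ from expected distribution
df = k - 1 = 3
χ² = Σ(O - E)²/E
   = (32 - 39.0)²/39.0 + (49 - 39.0)²/39.0 + (46 - 39.0)²/39.0 + (29 - 39.0)²/39.0
   = 1.256 + 2.564 + 1.256 + 2.564
   = 7.64
p-value = 0.0540

Since p-value < α = 0.1, we reject H₀.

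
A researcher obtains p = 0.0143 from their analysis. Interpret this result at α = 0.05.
Since p = 0.0143 < α = 0.05, reject H₀.
There is sufficient evidence to reject the null hypothesis; the result is statistically significant at the 0.05 level.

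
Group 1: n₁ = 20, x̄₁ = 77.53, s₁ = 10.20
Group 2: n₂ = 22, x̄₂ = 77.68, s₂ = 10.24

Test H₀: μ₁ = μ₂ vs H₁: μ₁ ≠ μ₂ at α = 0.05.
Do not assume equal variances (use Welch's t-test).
Welch's two-sample t-test:
H₀: μ₁ = μ₂
H₁: μ₁ ≠ μ₂
s₁²/n₁ = 10.20²/20 = 5.2020,  s₂²/n₂ = 10.24²/22 = 4.7663
SE = √(s₁²/n₁ + s₂²/n₂) = √(5.2020 + 4.7663) = 3.1573
df (Welch-Satterthwaite) = (s₁²/n₁ + s₂²/n₂)² / [(s₁²/n₁)²/(n₁-1) + (s₂²/n₂)²/(n₂-1)] ≈ 39.65
t = (x̄₁ - x̄₂) / SE = (77.53 - 77.68) / 3.1573 = -0.15 / 3.1573 = -0.048
p-value = 0.9623

Since p-value > α = 0.05, we fail to reject H₀.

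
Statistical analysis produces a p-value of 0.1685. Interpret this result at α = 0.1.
Since p = 0.1685 > α = 0.1, fail to reject H₀.
There is insufficient evidence to reject the null hypothesis; the result is not statistically significant at the 0.1 level.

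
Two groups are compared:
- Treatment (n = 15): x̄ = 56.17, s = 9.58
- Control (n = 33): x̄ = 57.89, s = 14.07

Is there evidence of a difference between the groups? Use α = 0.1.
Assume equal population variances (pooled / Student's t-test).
Student's two-sample t-test (equal variances):
H₀: μ₁ = μ₂
H₁: μ₁ ≠ μ₂
df = n₁ + n₂ - 2 = 46
Pooled variance s_p² = [(n₁-1)s₁² + (n₂-1)s₂²] / (n₁ + n₂ - 2) = [(14)(9.58²) + (32)(14.07²)] / 46 = 165.6467
SE = √(s_p²(1/n₁ + 1/n₂)) = √(165.6467 × (1/15 + 1/33)) = 4.0078
t = (x̄₁ - x̄₂) / SE = (56.17 - 57.89) / 4.0078 = -1.72 / 4.0078 = -0.429
p-value = 0.6698

Since p-value > α = 0.1, we fail to reject H₀.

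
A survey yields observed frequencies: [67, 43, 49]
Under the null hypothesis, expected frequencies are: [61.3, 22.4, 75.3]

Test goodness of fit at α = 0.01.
Chi-square goodness of fit test:
H₀: observed counts match expected distribution
H₁: observed counts differ from expected distribution
df = k - 1 = 2
χ² = Σ(O - E)²/E
   = (67 - 61.3)²/61.3 + (43 - 22.4)²/22.4 + (49 - 75.3)²/75.3
   = 0.530 + 18.945 + 9.186
   = 28.66
p-value < 0.0001

Since p-value < α = 0.01, we reject H₀.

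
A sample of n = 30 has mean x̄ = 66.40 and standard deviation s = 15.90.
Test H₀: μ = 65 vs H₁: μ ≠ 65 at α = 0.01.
One-sample t-test:
H₀: μ = 65
H₁: μ ≠ 65
df = n - 1 = 29
t = (x̄ - μ₀) / (s/√n) = (66.40 - 65) / (15.90/√30) = 0.482
p-value = 0.6332

Since p-value > α = 0.01, we fail to reject H₀.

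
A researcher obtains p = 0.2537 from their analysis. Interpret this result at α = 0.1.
Since p = 0.2537 > α = 0.1, fail to reject H₀.
There is insufficient evidence to reject the null hypothesis; the result is not statistically significant at the 0.1 level.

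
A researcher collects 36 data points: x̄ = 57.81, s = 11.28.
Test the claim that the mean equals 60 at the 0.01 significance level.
One-sample t-test:
H₀: μ = 60
H₁: μ ≠ 60
df = n - 1 = 35
t = (x̄ - μ₀) / (s/√n) = (57.81 - 60) / (11.28/√36) = -1.165
p-value = 0.2519

Since p-value > α = 0.01, we fail to reject H₀.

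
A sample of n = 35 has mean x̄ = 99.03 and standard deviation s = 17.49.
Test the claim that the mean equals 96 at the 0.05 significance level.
One-sample t-test:
H₀: μ = 96
H₁: μ ≠ 96
df = n - 1 = 34
t = (x̄ - μ₀) / (s/√n) = (99.03 - 96) / (17.49/√35) = 1.025
p-value = 0.3126

Since p-value > α = 0.05, we fail to reject H₀.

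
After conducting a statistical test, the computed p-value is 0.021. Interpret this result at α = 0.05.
Since p = 0.021 < α = 0.05, reject H₀.
There is sufficient evidence to reject the null hypothesis; the result is statistically significant at the 0.05 level.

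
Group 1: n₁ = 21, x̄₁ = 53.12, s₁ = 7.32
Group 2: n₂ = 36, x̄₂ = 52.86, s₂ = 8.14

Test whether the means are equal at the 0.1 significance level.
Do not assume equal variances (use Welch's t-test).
Welch's two-sample t-test:
H₀: μ₁ = μ₂
H₁: μ₁ ≠ μ₂
s₁²/n₁ = 7.32²/21 = 2.5515,  s₂²/n₂ = 8.14²/36 = 1.8405
SE = √(s₁²/n₁ + s₂²/n₂) = √(2.5515 + 1.8405) = 2.0957
df (Welch-Satterthwaite) = (s₁²/n₁ + s₂²/n₂)² / [(s₁²/n₁)²/(n₁-1) + (s₂²/n₂)²/(n₂-1)] ≈ 45.68
t = (x̄₁ - x̄₂) / SE = (53.12 - 52.86) / 2.0957 = 0.26 / 2.0957 = 0.124
p-value = 0.9018

Since p-value > α = 0.1, we fail to reject H₀.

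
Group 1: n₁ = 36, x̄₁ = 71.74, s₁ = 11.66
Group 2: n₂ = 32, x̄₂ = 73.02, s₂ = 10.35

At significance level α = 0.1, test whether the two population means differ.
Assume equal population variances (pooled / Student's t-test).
Student's two-sample t-test (equal variances):
H₀: μ₁ = μ₂
H₁: μ₁ ≠ μ₂
df = n₁ + n₂ - 2 = 66
Pooled variance s_p² = [(n₁-1)s₁² + (n₂-1)s₂²] / (n₁ + n₂ - 2) = [(35)(11.66²) + (31)(10.35²)] / 66 = 122.4128
SE = √(s_p²(1/n₁ + 1/n₂)) = √(122.4128 × (1/36 + 1/32)) = 2.6881
t = (x̄₁ - x̄₂) / SE = (71.74 - 73.02) / 2.6881 = -1.28 / 2.6881 = -0.476
p-value = 0.6355

Since p-value > α = 0.1, we fail to reject H₀.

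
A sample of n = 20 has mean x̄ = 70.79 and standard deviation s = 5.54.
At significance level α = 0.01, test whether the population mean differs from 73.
One-sample t-test:
H₀: μ = 73
H₁: μ ≠ 73
df = n - 1 = 19
t = (x̄ - μ₀) / (s/√n) = (70.79 - 73) / (5.54/√20) = -1.784
p-value = 0.0904

Since p-value > α = 0.01, we fail to reject H₀.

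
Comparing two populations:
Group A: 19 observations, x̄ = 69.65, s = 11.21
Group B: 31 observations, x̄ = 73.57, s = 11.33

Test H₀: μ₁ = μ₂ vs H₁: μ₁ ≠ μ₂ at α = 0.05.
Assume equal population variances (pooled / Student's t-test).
Student's two-sample t-test (equal variances):
H₀: μ₁ = μ₂
H₁: μ₁ ≠ μ₂
df = n₁ + n₂ - 2 = 48
Pooled variance s_p² = [(n₁-1)s₁² + (n₂-1)s₂²] / (n₁ + n₂ - 2) = [(18)(11.21²) + (30)(11.33²)] / 48 = 127.3546
SE = √(s_p²(1/n₁ + 1/n₂)) = √(127.3546 × (1/19 + 1/31)) = 3.2880
t = (x̄₁ - x̄₂) / SE = (69.65 - 73.57) / 3.2880 = -3.92 / 3.2880 = -1.192
p-value = 0.2390

Since p-value > α = 0.05, we fail to reject H₀.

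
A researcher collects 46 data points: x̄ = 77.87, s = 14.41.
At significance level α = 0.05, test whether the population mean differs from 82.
One-sample t-test:
H₀: μ = 82
H₁: μ ≠ 82
df = n - 1 = 45
t = (x̄ - μ₀) / (s/√n) = (77.87 - 82) / (14.41/√46) = -1.944
p-value = 0.0582

Since p-value > α = 0.05, we fail to reject H₀.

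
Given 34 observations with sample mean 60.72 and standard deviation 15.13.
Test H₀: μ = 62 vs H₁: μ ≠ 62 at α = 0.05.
One-sample t-test:
H₀: μ = 62
H₁: μ ≠ 62
df = n - 1 = 33
t = (x̄ - μ₀) / (s/√n) = (60.72 - 62) / (15.13/√34) = -0.493
p-value = 0.6251

Since p-value > α = 0.05, we fail to reject H₀.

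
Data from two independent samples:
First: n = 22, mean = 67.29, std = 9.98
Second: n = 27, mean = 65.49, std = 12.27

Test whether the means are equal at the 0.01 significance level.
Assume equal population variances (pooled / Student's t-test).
Student's two-sample t-test (equal variances):
H₀: μ₁ = μ₂
H₁: μ₁ ≠ μ₂
df = n₁ + n₂ - 2 = 47
Pooled variance s_p² = [(n₁-1)s₁² + (n₂-1)s₂²] / (n₁ + n₂ - 2) = [(21)(9.98²) + (26)(12.27²)] / 47 = 127.7869
SE = √(s_p²(1/n₁ + 1/n₂)) = √(127.7869 × (1/22 + 1/27)) = 3.2467
t = (x̄₁ - x̄₂) / SE = (67.29 - 65.49) / 3.2467 = 1.80 / 3.2467 = 0.554
p-value = 0.5819

Since p-value > α = 0.01, we fail to reject H₀.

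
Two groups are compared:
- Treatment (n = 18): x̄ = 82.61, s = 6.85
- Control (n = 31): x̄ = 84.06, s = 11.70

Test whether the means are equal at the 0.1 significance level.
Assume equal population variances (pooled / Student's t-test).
Student's two-sample t-test (equal variances):
H₀: μ₁ = μ₂
H₁: μ₁ ≠ μ₂
df = n₁ + n₂ - 2 = 47
Pooled variance s_p² = [(n₁-1)s₁² + (n₂-1)s₂²] / (n₁ + n₂ - 2) = [(17)(6.85²) + (30)(11.70²)] / 47 = 104.3486
SE = √(s_p²(1/n₁ + 1/n₂)) = √(104.3486 × (1/18 + 1/31)) = 3.0271
t = (x̄₁ - x̄₂) / SE = (82.61 - 84.06) / 3.0271 = -1.45 / 3.0271 = -0.479
p-value = 0.6342

Since p-value > α = 0.1, we fail to reject H₀.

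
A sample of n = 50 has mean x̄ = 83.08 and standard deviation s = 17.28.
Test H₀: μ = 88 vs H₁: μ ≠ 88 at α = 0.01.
One-sample t-test:
H₀: μ = 88
H₁: μ ≠ 88
df = n - 1 = 49
t = (x̄ - μ₀) / (s/√n) = (83.08 - 88) / (17.28/√50) = -2.013
p-value = 0.0496

Since p-value > α = 0.01, we fail to reject H₀.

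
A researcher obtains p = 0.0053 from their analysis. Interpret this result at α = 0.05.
Since p = 0.0053 < α = 0.05, reject H₀.
There is sufficient evidence to reject the null hypothesis; the result is statistically significant at the 0.05 level.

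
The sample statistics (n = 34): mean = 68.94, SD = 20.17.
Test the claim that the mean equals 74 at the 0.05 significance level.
One-sample t-test:
H₀: μ = 74
H₁: μ ≠ 74
df = n - 1 = 33
t = (x̄ - μ₀) / (s/√n) = (68.94 - 74) / (20.17/√34) = -1.463
p-value = 0.1530

Since p-value > α = 0.05, we fail to reject H₀.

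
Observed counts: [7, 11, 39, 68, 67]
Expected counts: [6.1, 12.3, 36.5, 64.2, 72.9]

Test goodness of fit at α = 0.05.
Chi-square goodness of fit test:
H₀: observed counts match expected distribution
H₁: observed counts differ from expected distribution
df = k - 1 = 4
χ² = Σ(O - E)²/E
   = (7 - 6.1)²/6.1 + (11 - 12.3)²/12.3 + (39 - 36.5)²/36.5 + (68 - 64.2)²/64.2 + (67 - 72.9)²/72.9
   = 0.133 + 0.137 + 0.171 + 0.225 + 0.478
   = 1.14
p-value = 0.8873

Since p-value > α = 0.05, we fail to reject H₀.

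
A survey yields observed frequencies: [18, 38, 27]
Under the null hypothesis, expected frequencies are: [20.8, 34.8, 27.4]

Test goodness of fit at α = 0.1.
Chi-square goodness of fit test:
H₀: observed counts match expected distribution
H₁: observed counts differ from expected distribution
df = k - 1 = 2
χ² = Σ(O - E)²/E
   = (18 - 20.8)²/20.8 + (38 - 34.8)²/34.8 + (27 - 27.4)²/27.4
   = 0.377 + 0.294 + 0.006
   = 0.68
p-value = 0.7128

Since p-value > α = 0.1, we fail to reject H₀.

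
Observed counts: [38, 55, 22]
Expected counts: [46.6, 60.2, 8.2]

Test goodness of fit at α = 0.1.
Chi-square goodness of fit test:
H₀: observed counts match expected distribution
H₁: observed counts differ from expected distribution
df = k - 1 = 2
χ² = Σ(O - E)²/E
   = (38 - 46.6)²/46.6 + (55 - 60.2)²/60.2 + (22 - 8.2)²/8.2
   = 1.587 + 0.449 + 23.224
   = 25.26
p-value < 0.0001

Since p-value < α = 0.1, we reject H₀.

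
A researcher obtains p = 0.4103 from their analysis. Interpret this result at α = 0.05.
Since p = 0.4103 > α = 0.05, fail to reject H₀.
There is insufficient evidence to reject the null hypothesis; the result is not statistically significant at the 0.05 level.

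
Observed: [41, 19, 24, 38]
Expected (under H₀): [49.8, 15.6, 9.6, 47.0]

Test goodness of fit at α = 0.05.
Chi-square goodness of fit test:
H₀: observed counts match expected distribution
H₁: observed counts differ from expected distribution
df = k - 1 = 3
χ² = Σ(O - E)²/E
   = (41 - 49.8)²/49.8 + (19 - 15.6)²/15.6 + (24 - 9.6)²/9.6 + (38 - 47.0)²/47.0
   = 1.555 + 0.741 + 21.600 + 1.723
   = 25.62
p-value < 0.0001

Since p-value < α = 0.05, we reject H₀.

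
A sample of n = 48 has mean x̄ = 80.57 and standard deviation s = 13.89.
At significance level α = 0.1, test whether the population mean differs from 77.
One-sample t-test:
H₀: μ = 77
H₁: μ ≠ 77
df = n - 1 = 47
t = (x̄ - μ₀) / (s/√n) = (80.57 - 77) / (13.89/√48) = 1.781
p-value = 0.0814

Since p-value < α = 0.1, we reject H₀.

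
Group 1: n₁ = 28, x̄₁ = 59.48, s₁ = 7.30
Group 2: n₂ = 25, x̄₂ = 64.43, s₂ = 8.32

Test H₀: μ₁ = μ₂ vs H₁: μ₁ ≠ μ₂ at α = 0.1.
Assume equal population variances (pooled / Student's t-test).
Student's two-sample t-test (equal variances):
H₀: μ₁ = μ₂
H₁: μ₁ ≠ μ₂
df = n₁ + n₂ - 2 = 51
Pooled variance s_p² = [(n₁-1)s₁² + (n₂-1)s₂²] / (n₁ + n₂ - 2) = [(27)(7.30²) + (24)(8.32²)] / 51 = 60.7876
SE = √(s_p²(1/n₁ + 1/n₂)) = √(60.7876 × (1/28 + 1/25)) = 2.1453
t = (x̄₁ - x̄₂) / SE = (59.48 - 64.43) / 2.1453 = -4.95 / 2.1453 = -2.307
p-value = 0.0251

Since p-value < α = 0.1, we reject H₀.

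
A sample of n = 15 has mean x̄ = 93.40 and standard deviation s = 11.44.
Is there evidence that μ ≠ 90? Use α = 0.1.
One-sample t-test:
H₀: μ = 90
H₁: μ ≠ 90
df = n - 1 = 14
t = (x̄ - μ₀) / (s/√n) = (93.40 - 90) / (11.44/√15) = 1.151
p-value = 0.2690

Since p-value > α = 0.1, we fail to reject H₀.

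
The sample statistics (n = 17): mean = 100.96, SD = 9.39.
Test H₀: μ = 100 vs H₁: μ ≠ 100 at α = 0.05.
One-sample t-test:
H₀: μ = 100
H₁: μ ≠ 100
df = n - 1 = 16
t = (x̄ - μ₀) / (s/√n) = (100.96 - 100) / (9.39/√17) = 0.422
p-value = 0.6790

Since p-value > α = 0.05, we fail to reject H₀.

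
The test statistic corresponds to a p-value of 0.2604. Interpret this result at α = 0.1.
Since p = 0.2604 > α = 0.1, fail to reject H₀.
There is insufficient evidence to reject the null hypothesis; the result is not statistically significant at the 0.1 level.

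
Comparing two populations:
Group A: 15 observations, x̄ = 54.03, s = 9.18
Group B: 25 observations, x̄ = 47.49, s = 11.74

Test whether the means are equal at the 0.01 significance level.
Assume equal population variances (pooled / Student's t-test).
Student's two-sample t-test (equal variances):
H₀: μ₁ = μ₂
H₁: μ₁ ≠ μ₂
df = n₁ + n₂ - 2 = 38
Pooled variance s_p² = [(n₁-1)s₁² + (n₂-1)s₂²] / (n₁ + n₂ - 2) = [(14)(9.18²) + (24)(11.74²)] / 38 = 118.0967
SE = √(s_p²(1/n₁ + 1/n₂)) = √(118.0967 × (1/15 + 1/25)) = 3.5492
t = (x̄₁ - x̄₂) / SE = (54.03 - 47.49) / 3.5492 = 6.54 / 3.5492 = 1.843
p-value = 0.0732

Since p-value > α = 0.01, we fail to reject H₀.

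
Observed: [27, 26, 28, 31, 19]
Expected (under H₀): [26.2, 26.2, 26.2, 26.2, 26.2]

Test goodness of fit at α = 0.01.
Chi-square goodness of fit test:
H₀: observed counts match expected distribution
H₁: observed counts differ from expected distribution
df = k - 1 = 4
χ² = Σ(O - E)²/E
   = (27 - 26.2)²/26.2 + (26 - 26.2)²/26.2 + (28 - 26.2)²/26.2 + (31 - 26.2)²/26.2 + (19 - 26.2)²/26.2
   = 0.024 + 0.002 + 0.124 + 0.879 + 1.979
   = 3.01
p-value = 0.5565

Since p-value > α = 0.01, we fail to reject H₀.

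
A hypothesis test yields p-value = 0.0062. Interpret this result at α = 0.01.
Since p = 0.0062 < α = 0.01, reject H₀.
There is sufficient evidence to reject the null hypothesis; the result is statistically significant at the 0.01 level.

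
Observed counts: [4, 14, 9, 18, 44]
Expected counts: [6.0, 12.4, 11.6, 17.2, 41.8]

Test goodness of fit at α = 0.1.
Chi-square goodness of fit test:
H₀: observed counts match expected distribution
H₁: observed counts differ from expected distribution
df = k - 1 = 4
χ² = Σ(O - E)²/E
   = (4 - 6.0)²/6.0 + (14 - 12.4)²/12.4 + (9 - 11.6)²/11.6 + (18 - 17.2)²/17.2 + (44 - 41.8)²/41.8
   = 0.667 + 0.206 + 0.583 + 0.037 + 0.116
   = 1.61
p-value = 0.8072

Since p-value > α = 0.1, we fail to reject H₀.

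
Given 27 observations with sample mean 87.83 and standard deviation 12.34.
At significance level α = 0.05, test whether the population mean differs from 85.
One-sample t-test:
H₀: μ = 85
H₁: μ ≠ 85
df = n - 1 = 26
t = (x̄ - μ₀) / (s/√n) = (87.83 - 85) / (12.34/√27) = 1.192
p-value = 0.2442

Since p-value > α = 0.05, we fail to reject H₀.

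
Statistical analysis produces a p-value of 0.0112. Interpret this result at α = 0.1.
Since p = 0.0112 < α = 0.1, reject H₀.
There is sufficient evidence to reject the null hypothesis; the result is statistically significant at the 0.1 level.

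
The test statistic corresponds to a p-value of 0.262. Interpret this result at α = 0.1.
Since p = 0.262 > α = 0.1, fail to reject H₀.
There is insufficient evidence to reject the null hypothesis; the result is not statistically significant at the 0.1 level.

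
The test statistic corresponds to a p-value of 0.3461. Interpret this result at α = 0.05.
Since p = 0.3461 > α = 0.05, fail to reject H₀.
There is insufficient evidence to reject the null hypothesis; the result is not statistically significant at the 0.05 level.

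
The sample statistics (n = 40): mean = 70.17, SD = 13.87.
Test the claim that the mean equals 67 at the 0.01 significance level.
One-sample t-test:
H₀: μ = 67
H₁: μ ≠ 67
df = n - 1 = 39
t = (x̄ - μ₀) / (s/√n) = (70.17 - 67) / (13.87/√40) = 1.445
p-value = 0.1563

Since p-value > α = 0.01, we fail to reject H₀.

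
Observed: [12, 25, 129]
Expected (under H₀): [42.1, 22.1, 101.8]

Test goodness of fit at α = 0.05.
Chi-square goodness of fit test:
H₀: observed counts match expected distribution
H₁: observed counts differ from expected distribution
df = k - 1 = 2
χ² = Σ(O - E)²/E
   = (12 - 42.1)²/42.1 + (25 - 22.1)²/22.1 + (129 - 101.8)²/101.8
   = 21.520 + 0.381 + 7.268
   = 29.17
p-value < 0.0001

Since p-value < α = 0.05, we reject H₀.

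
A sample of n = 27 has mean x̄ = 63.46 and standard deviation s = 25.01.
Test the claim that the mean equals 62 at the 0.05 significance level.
One-sample t-test:
H₀: μ = 62
H₁: μ ≠ 62
df = n - 1 = 26
t = (x̄ - μ₀) / (s/√n) = (63.46 - 62) / (25.01/√27) = 0.303
p-value = 0.7640

Since p-value > α = 0.05, we fail to reject H₀.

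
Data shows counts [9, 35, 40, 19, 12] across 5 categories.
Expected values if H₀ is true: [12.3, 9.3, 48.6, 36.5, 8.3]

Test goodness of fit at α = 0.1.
Chi-square goodness of fit test:
H₀: observed counts match expected distribution
H₁: observed counts differ from expected distribution
df = k - 1 = 4
χ² = Σ(O - E)²/E
   = (9 - 12.3)²/12.3 + (35 - 9.3)²/9.3 + (40 - 48.6)²/48.6 + (19 - 36.5)²/36.5 + (12 - 8.3)²/8.3
   = 0.885 + 71.020 + 1.522 + 8.390 + 1.649
   = 83.47
p-value < 0.0001

Since p-value < α = 0.1, we reject H₀.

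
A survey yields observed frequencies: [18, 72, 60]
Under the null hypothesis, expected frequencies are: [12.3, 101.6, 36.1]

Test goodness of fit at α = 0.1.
Chi-square goodness of fit test:
H₀: observed counts match expected distribution
H₁: observed counts differ from expected distribution
df = k - 1 = 2
χ² = Σ(O - E)²/E
   = (18 - 12.3)²/12.3 + (72 - 101.6)²/101.6 + (60 - 36.1)²/36.1
   = 2.641 + 8.624 + 15.823
   = 27.09
p-value < 0.0001

Since p-value < α = 0.1, we reject H₀.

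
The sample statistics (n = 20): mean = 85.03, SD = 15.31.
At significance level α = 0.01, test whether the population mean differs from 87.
One-sample t-test:
H₀: μ = 87
H₁: μ ≠ 87
df = n - 1 = 19
t = (x̄ - μ₀) / (s/√n) = (85.03 - 87) / (15.31/√20) = -0.575
p-value = 0.5717

Since p-value > α = 0.01, we fail to reject H₀.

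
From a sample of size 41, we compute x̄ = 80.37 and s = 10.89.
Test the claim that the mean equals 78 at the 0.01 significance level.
One-sample t-test:
H₀: μ = 78
H₁: μ ≠ 78
df = n - 1 = 40
t = (x̄ - μ₀) / (s/√n) = (80.37 - 78) / (10.89/√41) = 1.394
p-value = 0.1712

Since p-value > α = 0.01, we fail to reject H₀.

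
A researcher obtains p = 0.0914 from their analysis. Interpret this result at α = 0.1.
Since p = 0.0914 < α = 0.1, reject H₀.
There is sufficient evidence to reject the null hypothesis; the result is statistically significant at the 0.1 level.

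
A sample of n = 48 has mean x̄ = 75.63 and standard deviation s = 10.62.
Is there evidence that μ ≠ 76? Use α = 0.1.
One-sample t-test:
H₀: μ = 76
H₁: μ ≠ 76
df = n - 1 = 47
t = (x̄ - μ₀) / (s/√n) = (75.63 - 76) / (10.62/√48) = -0.241
p-value = 0.8103

Since p-value > α = 0.1, we fail to reject H₀.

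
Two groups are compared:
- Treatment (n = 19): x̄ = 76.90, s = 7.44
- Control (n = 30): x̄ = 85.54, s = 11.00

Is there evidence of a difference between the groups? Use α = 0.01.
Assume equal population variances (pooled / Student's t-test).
Student's two-sample t-test (equal variances):
H₀: μ₁ = μ₂
H₁: μ₁ ≠ μ₂
df = n₁ + n₂ - 2 = 47
Pooled variance s_p² = [(n₁-1)s₁² + (n₂-1)s₂²] / (n₁ + n₂ - 2) = [(18)(7.44²) + (29)(11.00²)] / 47 = 95.8588
SE = √(s_p²(1/n₁ + 1/n₂)) = √(95.8588 × (1/19 + 1/30)) = 2.8706
t = (x̄₁ - x̄₂) / SE = (76.90 - 85.54) / 2.8706 = -8.64 / 2.8706 = -3.010
p-value = 0.0042

Since p-value < α = 0.01, we reject H₀.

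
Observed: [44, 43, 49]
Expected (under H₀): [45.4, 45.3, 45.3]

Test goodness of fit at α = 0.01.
Chi-square goodness of fit test:
H₀: observed counts match expected distribution
H₁: observed counts differ from expected distribution
df = k - 1 = 2
χ² = Σ(O - E)²/E
   = (44 - 45.4)²/45.4 + (43 - 45.3)²/45.3 + (49 - 45.3)²/45.3
   = 0.043 + 0.117 + 0.302
   = 0.46
p-value = 0.7937

Since p-value > α = 0.01, we fail to reject H₀.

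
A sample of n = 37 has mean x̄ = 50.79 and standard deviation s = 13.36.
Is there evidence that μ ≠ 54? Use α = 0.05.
One-sample t-test:
H₀: μ = 54
H₁: μ ≠ 54
df = n - 1 = 36
t = (x̄ - μ₀) / (s/√n) = (50.79 - 54) / (13.36/√37) = -1.462
p-value = 0.1526

Since p-value > α = 0.05, we fail to reject H₀.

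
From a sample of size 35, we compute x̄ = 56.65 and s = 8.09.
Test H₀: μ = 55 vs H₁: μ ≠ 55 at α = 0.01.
One-sample t-test:
H₀: μ = 55
H₁: μ ≠ 55
df = n - 1 = 34
t = (x̄ - μ₀) / (s/√n) = (56.65 - 55) / (8.09/√35) = 1.207
p-value = 0.2359

Since p-value > α = 0.01, we fail to reject H₀.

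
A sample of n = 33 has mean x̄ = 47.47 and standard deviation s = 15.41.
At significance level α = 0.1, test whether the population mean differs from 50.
One-sample t-test:
H₀: μ = 50
H₁: μ ≠ 50
df = n - 1 = 32
t = (x̄ - μ₀) / (s/√n) = (47.47 - 50) / (15.41/√33) = -0.943
p-value = 0.3527

Since p-value > α = 0.1, we fail to reject H₀.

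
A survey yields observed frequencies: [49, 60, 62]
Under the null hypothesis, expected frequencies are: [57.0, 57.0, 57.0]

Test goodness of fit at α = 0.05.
Chi-square goodness of fit test:
H₀: observed counts match expected distribution
H₁: observed counts differ from expected distribution
df = k - 1 = 2
χ² = Σ(O - E)²/E
   = (49 - 57.0)²/57.0 + (60 - 57.0)²/57.0 + (62 - 57.0)²/57.0
   = 1.123 + 0.158 + 0.439
   = 1.72
p-value = 0.4233

Since p-value > α = 0.05, we fail to reject H₀.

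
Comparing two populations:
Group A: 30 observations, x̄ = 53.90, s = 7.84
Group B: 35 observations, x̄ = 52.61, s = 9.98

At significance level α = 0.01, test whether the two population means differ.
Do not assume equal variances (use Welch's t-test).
Welch's two-sample t-test:
H₀: μ₁ = μ₂
H₁: μ₁ ≠ μ₂
s₁²/n₁ = 7.84²/30 = 2.0489,  s₂²/n₂ = 9.98²/35 = 2.8457
SE = √(s₁²/n₁ + s₂²/n₂) = √(2.0489 + 2.8457) = 2.2124
df (Welch-Satterthwaite) = (s₁²/n₁ + s₂²/n₂)² / [(s₁²/n₁)²/(n₁-1) + (s₂²/n₂)²/(n₂-1)] ≈ 62.56
t = (x̄₁ - x̄₂) / SE = (53.90 - 52.61) / 2.2124 = 1.29 / 2.2124 = 0.583
p-value = 0.5619

Since p-value > α = 0.01, we fail to reject H₀.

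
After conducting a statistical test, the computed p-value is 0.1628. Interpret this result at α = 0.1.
Since p = 0.1628 > α = 0.1, fail to reject H₀.
There is insufficient evidence to reject the null hypothesis; the result is not statistically significant at the 0.1 level.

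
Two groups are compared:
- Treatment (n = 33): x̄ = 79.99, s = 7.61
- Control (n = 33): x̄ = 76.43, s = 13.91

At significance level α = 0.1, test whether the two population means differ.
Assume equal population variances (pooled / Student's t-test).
Student's two-sample t-test (equal variances):
H₀: μ₁ = μ₂
H₁: μ₁ ≠ μ₂
df = n₁ + n₂ - 2 = 64
Pooled variance s_p² = [(n₁-1)s₁² + (n₂-1)s₂²] / (n₁ + n₂ - 2) = [(32)(7.61²) + (32)(13.91²)] / 64 = 125.7001
SE = √(s_p²(1/n₁ + 1/n₂)) = √(125.7001 × (1/33 + 1/33)) = 2.7601
t = (x̄₁ - x̄₂) / SE = (79.99 - 76.43) / 2.7601 = 3.56 / 2.7601 = 1.290
p-value = 0.2018

Since p-value > α = 0.1, we fail to reject H₀.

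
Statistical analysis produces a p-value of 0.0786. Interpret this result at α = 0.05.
Since p = 0.0786 > α = 0.05, fail to reject H₀.
There is insufficient evidence to reject the null hypothesis; the result is not statistically significant at the 0.05 level.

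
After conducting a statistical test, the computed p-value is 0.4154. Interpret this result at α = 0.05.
Since p = 0.4154 > α = 0.05, fail to reject H₀.
There is insufficient evidence to reject the null hypothesis; the result is not statistically significant at the 0.05 level.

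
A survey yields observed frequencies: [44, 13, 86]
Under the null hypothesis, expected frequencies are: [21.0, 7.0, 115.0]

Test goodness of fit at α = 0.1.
Chi-square goodness of fit test:
H₀: observed counts match expected distribution
H₁: observed counts differ from expected distribution
df = k - 1 = 2
χ² = Σ(O - E)²/E
   = (44 - 21.0)²/21.0 + (13 - 7.0)²/7.0 + (86 - 115.0)²/115.0
   = 25.190 + 5.143 + 7.313
   = 37.65
p-value < 0.0001

Since p-value < α = 0.1, we reject H₀.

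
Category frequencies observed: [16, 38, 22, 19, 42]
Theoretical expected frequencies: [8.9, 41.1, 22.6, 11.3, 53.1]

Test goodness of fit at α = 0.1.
Chi-square goodness of fit test:
H₀: observed counts match expected distribution
H₁: observed counts differ from expected distribution
df = k - 1 = 4
χ² = Σ(O - E)²/E
   = (16 - 8.9)²/8.9 + (38 - 41.1)²/41.1 + (22 - 22.6)²/22.6 + (19 - 11.3)²/11.3 + (42 - 53.1)²/53.1
   = 5.664 + 0.234 + 0.016 + 5.247 + 2.320
   = 13.48
p-value = 0.0091

Since p-value < α = 0.1, we reject H₀.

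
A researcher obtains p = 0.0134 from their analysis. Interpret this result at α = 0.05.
Since p = 0.0134 < α = 0.05, reject H₀.
There is sufficient evidence to reject the null hypothesis; the result is statistically significant at the 0.05 level.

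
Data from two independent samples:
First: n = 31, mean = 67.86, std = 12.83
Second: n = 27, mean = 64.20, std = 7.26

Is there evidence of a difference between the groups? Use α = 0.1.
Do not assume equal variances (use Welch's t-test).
Welch's two-sample t-test:
H₀: μ₁ = μ₂
H₁: μ₁ ≠ μ₂
s₁²/n₁ = 12.83²/31 = 5.3100,  s₂²/n₂ = 7.26²/27 = 1.9521
SE = √(s₁²/n₁ + s₂²/n₂) = √(5.3100 + 1.9521) = 2.6948
df (Welch-Satterthwaite) = (s₁²/n₁ + s₂²/n₂)² / [(s₁²/n₁)²/(n₁-1) + (s₂²/n₂)²/(n₂-1)] ≈ 48.54
t = (x̄₁ - x̄₂) / SE = (67.86 - 64.20) / 2.6948 = 3.66 / 2.6948 = 1.358
p-value = 0.1807

Since p-value > α = 0.1, we fail to reject H₀.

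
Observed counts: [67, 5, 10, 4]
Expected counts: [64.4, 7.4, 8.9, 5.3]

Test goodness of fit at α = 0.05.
Chi-square goodness of fit test:
H₀: observed counts match expected distribution
H₁: observed counts differ from expected distribution
df = k - 1 = 3
χ² = Σ(O - E)²/E
   = (67 - 64.4)²/64.4 + (5 - 7.4)²/7.4 + (10 - 8.9)²/8.9 + (4 - 5.3)²/5.3
   = 0.105 + 0.778 + 0.136 + 0.319
   = 1.34
p-value = 0.7201

Since p-value > α = 0.05, we fail to reject H₀.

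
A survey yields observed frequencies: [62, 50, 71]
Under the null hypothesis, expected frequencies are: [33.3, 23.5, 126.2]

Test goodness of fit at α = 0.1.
Chi-square goodness of fit test:
H₀: observed counts match expected distribution
H₁: observed counts differ from expected distribution
df = k - 1 = 2
χ² = Σ(O - E)²/E
   = (62 - 33.3)²/33.3 + (50 - 23.5)²/23.5 + (71 - 126.2)²/126.2
   = 24.735 + 29.883 + 24.145
   = 78.76
p-value < 0.0001

Since p-value < α = 0.1, we reject H₀.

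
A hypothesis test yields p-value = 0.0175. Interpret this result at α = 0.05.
Since p = 0.0175 < α = 0.05, reject H₀.
There is sufficient evidence to reject the null hypothesis; the result is statistically significant at the 0.05 level.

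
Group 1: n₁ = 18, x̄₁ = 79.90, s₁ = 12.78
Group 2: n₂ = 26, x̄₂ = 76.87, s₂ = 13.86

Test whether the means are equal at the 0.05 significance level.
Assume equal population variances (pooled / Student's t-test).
Student's two-sample t-test (equal variances):
H₀: μ₁ = μ₂
H₁: μ₁ ≠ μ₂
df = n₁ + n₂ - 2 = 42
Pooled variance s_p² = [(n₁-1)s₁² + (n₂-1)s₂²] / (n₁ + n₂ - 2) = [(17)(12.78²) + (25)(13.86²)] / 42 = 180.4541
SE = √(s_p²(1/n₁ + 1/n₂)) = √(180.4541 × (1/18 + 1/26)) = 4.1190
t = (x̄₁ - x̄₂) / SE = (79.90 - 76.87) / 4.1190 = 3.03 / 4.1190 = 0.736
p-value = 0.4660

Since p-value > α = 0.05, we fail to reject H₀.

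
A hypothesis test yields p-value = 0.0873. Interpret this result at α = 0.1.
Since p = 0.0873 < α = 0.1, reject H₀.
There is sufficient evidence to reject the null hypothesis; the result is statistically significant at the 0.1 level.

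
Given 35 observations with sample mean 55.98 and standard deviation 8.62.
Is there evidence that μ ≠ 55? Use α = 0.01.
One-sample t-test:
H₀: μ = 55
H₁: μ ≠ 55
df = n - 1 = 34
t = (x̄ - μ₀) / (s/√n) = (55.98 - 55) / (8.62/√35) = 0.673
p-value = 0.5058

Since p-value > α = 0.01, we fail to reject H₀.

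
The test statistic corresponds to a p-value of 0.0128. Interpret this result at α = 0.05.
Since p = 0.0128 < α = 0.05, reject H₀.
There is sufficient evidence to reject the null hypothesis; the result is statistically significant at the 0.05 level.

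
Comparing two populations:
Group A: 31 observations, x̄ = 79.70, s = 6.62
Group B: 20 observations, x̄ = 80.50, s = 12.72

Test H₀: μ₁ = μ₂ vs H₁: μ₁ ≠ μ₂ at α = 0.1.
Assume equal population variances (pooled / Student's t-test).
Student's two-sample t-test (equal variances):
H₀: μ₁ = μ₂
H₁: μ₁ ≠ μ₂
df = n₁ + n₂ - 2 = 49
Pooled variance s_p² = [(n₁-1)s₁² + (n₂-1)s₂²] / (n₁ + n₂ - 2) = [(30)(6.62²) + (19)(12.72²)] / 49 = 89.5694
SE = √(s_p²(1/n₁ + 1/n₂)) = √(89.5694 × (1/31 + 1/20)) = 2.7144
t = (x̄₁ - x̄₂) / SE = (79.70 - 80.50) / 2.7144 = -0.80 / 2.7144 = -0.295
p-value = 0.7694

Since p-value > α = 0.1, we fail to reject H₀.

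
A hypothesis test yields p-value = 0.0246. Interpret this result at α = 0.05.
Since p = 0.0246 < α = 0.05, reject H₀.
There is sufficient evidence to reject the null hypothesis; the result is statistically significant at the 0.05 level.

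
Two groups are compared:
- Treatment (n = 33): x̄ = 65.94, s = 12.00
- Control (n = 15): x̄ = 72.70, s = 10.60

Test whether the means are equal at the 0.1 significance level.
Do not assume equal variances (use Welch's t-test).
Welch's two-sample t-test:
H₀: μ₁ = μ₂
H₁: μ₁ ≠ μ₂
s₁²/n₁ = 12.00²/33 = 4.3636,  s₂²/n₂ = 10.60²/15 = 7.4907
SE = √(s₁²/n₁ + s₂²/n₂) = √(4.3636 + 7.4907) = 3.4430
df (Welch-Satterthwaite) = (s₁²/n₁ + s₂²/n₂)² / [(s₁²/n₁)²/(n₁-1) + (s₂²/n₂)²/(n₂-1)] ≈ 30.53
t = (x̄₁ - x̄₂) / SE = (65.94 - 72.70) / 3.4430 = -6.76 / 3.4430 = -1.963
p-value = 0.0588

Since p-value < α = 0.1, we reject H₀.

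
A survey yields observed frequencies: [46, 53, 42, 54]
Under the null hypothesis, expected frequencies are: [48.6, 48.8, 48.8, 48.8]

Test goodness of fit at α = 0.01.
Chi-square goodness of fit test:
H₀: observed counts match expected distribution
H₁: observed counts differ from expected distribution
df = k - 1 = 3
χ² = Σ(O - E)²/E
   = (46 - 48.6)²/48.6 + (53 - 48.8)²/48.8 + (42 - 48.8)²/48.8 + (54 - 48.8)²/48.8
   = 0.139 + 0.361 + 0.948 + 0.554
   = 2.00
p-value = 0.5719

Since p-value > α = 0.01, we fail to reject H₀.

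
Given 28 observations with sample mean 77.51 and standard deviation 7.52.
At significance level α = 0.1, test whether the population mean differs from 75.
One-sample t-test:
H₀: μ = 75
H₁: μ ≠ 75
df = n - 1 = 27
t = (x̄ - μ₀) / (s/√n) = (77.51 - 75) / (7.52/√28) = 1.766
p-value = 0.0887

Since p-value < α = 0.1, we reject H₀.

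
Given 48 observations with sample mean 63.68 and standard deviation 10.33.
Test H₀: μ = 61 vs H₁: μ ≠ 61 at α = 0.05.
One-sample t-test:
H₀: μ = 61
H₁: μ ≠ 61
df = n - 1 = 47
t = (x̄ - μ₀) / (s/√n) = (63.68 - 61) / (10.33/√48) = 1.797
p-value = 0.0787

Since p-value > α = 0.05, we fail to reject H₀.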